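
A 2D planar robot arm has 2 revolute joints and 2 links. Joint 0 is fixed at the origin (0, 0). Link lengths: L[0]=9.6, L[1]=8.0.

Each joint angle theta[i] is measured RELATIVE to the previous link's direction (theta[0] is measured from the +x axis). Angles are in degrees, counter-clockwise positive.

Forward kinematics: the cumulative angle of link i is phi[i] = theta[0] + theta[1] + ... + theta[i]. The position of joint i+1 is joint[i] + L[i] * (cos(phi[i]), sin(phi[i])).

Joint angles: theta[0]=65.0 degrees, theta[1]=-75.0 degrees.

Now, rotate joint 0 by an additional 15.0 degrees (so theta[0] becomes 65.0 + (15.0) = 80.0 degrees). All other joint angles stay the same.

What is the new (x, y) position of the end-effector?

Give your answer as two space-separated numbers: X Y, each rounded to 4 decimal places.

joint[0] = (0.0000, 0.0000)  (base)
link 0: phi[0] = 80 = 80 deg
  cos(80 deg) = 0.1736, sin(80 deg) = 0.9848
  joint[1] = (0.0000, 0.0000) + 9.6 * (0.1736, 0.9848) = (0.0000 + 1.6670, 0.0000 + 9.4542) = (1.6670, 9.4542)
link 1: phi[1] = 80 + -75 = 5 deg
  cos(5 deg) = 0.9962, sin(5 deg) = 0.0872
  joint[2] = (1.6670, 9.4542) + 8 * (0.9962, 0.0872) = (1.6670 + 7.9696, 9.4542 + 0.6972) = (9.6366, 10.1514)
End effector: (9.6366, 10.1514)

Answer: 9.6366 10.1514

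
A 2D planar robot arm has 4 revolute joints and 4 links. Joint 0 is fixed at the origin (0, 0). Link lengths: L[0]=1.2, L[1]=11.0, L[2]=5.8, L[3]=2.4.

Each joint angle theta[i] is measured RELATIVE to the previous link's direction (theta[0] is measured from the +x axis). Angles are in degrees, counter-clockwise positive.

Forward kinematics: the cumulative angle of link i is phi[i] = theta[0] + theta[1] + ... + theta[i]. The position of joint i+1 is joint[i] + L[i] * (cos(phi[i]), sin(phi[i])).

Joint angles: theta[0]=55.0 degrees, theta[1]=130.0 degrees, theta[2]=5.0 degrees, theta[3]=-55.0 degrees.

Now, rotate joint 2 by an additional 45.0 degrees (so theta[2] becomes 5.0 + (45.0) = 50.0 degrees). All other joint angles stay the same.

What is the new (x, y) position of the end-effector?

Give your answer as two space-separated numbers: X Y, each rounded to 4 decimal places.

joint[0] = (0.0000, 0.0000)  (base)
link 0: phi[0] = 55 = 55 deg
  cos(55 deg) = 0.5736, sin(55 deg) = 0.8192
  joint[1] = (0.0000, 0.0000) + 1.2 * (0.5736, 0.8192) = (0.0000 + 0.6883, 0.0000 + 0.9830) = (0.6883, 0.9830)
link 1: phi[1] = 55 + 130 = 185 deg
  cos(185 deg) = -0.9962, sin(185 deg) = -0.0872
  joint[2] = (0.6883, 0.9830) + 11 * (-0.9962, -0.0872) = (0.6883 + -10.9581, 0.9830 + -0.9587) = (-10.2698, 0.0243)
link 2: phi[2] = 55 + 130 + 50 = 235 deg
  cos(235 deg) = -0.5736, sin(235 deg) = -0.8192
  joint[3] = (-10.2698, 0.0243) + 5.8 * (-0.5736, -0.8192) = (-10.2698 + -3.3267, 0.0243 + -4.7511) = (-13.5966, -4.7268)
link 3: phi[3] = 55 + 130 + 50 + -55 = 180 deg
  cos(180 deg) = -1.0000, sin(180 deg) = 0.0000
  joint[4] = (-13.5966, -4.7268) + 2.4 * (-1.0000, 0.0000) = (-13.5966 + -2.4000, -4.7268 + 0.0000) = (-15.9966, -4.7268)
End effector: (-15.9966, -4.7268)

Answer: -15.9966 -4.7268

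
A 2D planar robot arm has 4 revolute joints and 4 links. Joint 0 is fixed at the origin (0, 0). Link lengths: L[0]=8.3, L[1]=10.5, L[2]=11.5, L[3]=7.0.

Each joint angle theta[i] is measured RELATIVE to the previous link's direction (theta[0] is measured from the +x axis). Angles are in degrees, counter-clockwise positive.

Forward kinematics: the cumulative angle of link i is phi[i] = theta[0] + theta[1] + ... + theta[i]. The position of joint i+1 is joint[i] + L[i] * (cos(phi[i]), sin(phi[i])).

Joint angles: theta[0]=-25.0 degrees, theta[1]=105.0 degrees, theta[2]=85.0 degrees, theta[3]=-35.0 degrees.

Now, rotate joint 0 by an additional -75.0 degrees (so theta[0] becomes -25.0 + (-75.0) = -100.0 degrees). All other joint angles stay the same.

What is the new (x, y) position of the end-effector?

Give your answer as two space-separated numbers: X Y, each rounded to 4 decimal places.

Answer: 13.0338 9.9753

Derivation:
joint[0] = (0.0000, 0.0000)  (base)
link 0: phi[0] = -100 = -100 deg
  cos(-100 deg) = -0.1736, sin(-100 deg) = -0.9848
  joint[1] = (0.0000, 0.0000) + 8.3 * (-0.1736, -0.9848) = (0.0000 + -1.4413, 0.0000 + -8.1739) = (-1.4413, -8.1739)
link 1: phi[1] = -100 + 105 = 5 deg
  cos(5 deg) = 0.9962, sin(5 deg) = 0.0872
  joint[2] = (-1.4413, -8.1739) + 10.5 * (0.9962, 0.0872) = (-1.4413 + 10.4600, -8.1739 + 0.9151) = (9.0188, -7.2588)
link 2: phi[2] = -100 + 105 + 85 = 90 deg
  cos(90 deg) = 0.0000, sin(90 deg) = 1.0000
  joint[3] = (9.0188, -7.2588) + 11.5 * (0.0000, 1.0000) = (9.0188 + 0.0000, -7.2588 + 11.5000) = (9.0188, 4.2412)
link 3: phi[3] = -100 + 105 + 85 + -35 = 55 deg
  cos(55 deg) = 0.5736, sin(55 deg) = 0.8192
  joint[4] = (9.0188, 4.2412) + 7 * (0.5736, 0.8192) = (9.0188 + 4.0150, 4.2412 + 5.7341) = (13.0338, 9.9753)
End effector: (13.0338, 9.9753)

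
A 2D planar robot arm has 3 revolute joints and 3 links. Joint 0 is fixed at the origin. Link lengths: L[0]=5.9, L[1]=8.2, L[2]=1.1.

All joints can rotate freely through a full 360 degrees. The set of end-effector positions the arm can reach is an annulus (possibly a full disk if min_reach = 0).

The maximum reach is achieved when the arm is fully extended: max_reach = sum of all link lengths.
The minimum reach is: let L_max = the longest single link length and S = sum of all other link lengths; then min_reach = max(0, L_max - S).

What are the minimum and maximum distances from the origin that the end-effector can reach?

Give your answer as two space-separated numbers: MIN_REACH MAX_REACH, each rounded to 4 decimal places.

Link lengths: [5.9, 8.2, 1.1]
max_reach = 5.9 + 8.2 + 1.1 = 15.2
L_max = max([5.9, 8.2, 1.1]) = 8.2
S (sum of others) = 15.2 - 8.2 = 7
min_reach = max(0, 8.2 - 7) = max(0, 1.2) = 1.2

Answer: 1.2000 15.2000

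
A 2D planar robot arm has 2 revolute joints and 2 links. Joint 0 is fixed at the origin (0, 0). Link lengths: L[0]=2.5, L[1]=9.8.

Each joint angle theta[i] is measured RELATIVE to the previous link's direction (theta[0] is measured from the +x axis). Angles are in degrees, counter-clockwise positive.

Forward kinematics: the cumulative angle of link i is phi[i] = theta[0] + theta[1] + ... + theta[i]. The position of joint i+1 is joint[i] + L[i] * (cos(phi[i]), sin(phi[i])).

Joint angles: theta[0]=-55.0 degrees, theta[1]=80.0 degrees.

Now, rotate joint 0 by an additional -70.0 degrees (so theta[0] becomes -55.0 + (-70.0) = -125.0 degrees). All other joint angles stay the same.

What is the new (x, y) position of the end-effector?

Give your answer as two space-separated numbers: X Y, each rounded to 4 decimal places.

Answer: 5.4957 -8.9775

Derivation:
joint[0] = (0.0000, 0.0000)  (base)
link 0: phi[0] = -125 = -125 deg
  cos(-125 deg) = -0.5736, sin(-125 deg) = -0.8192
  joint[1] = (0.0000, 0.0000) + 2.5 * (-0.5736, -0.8192) = (0.0000 + -1.4339, 0.0000 + -2.0479) = (-1.4339, -2.0479)
link 1: phi[1] = -125 + 80 = -45 deg
  cos(-45 deg) = 0.7071, sin(-45 deg) = -0.7071
  joint[2] = (-1.4339, -2.0479) + 9.8 * (0.7071, -0.7071) = (-1.4339 + 6.9296, -2.0479 + -6.9296) = (5.4957, -8.9775)
End effector: (5.4957, -8.9775)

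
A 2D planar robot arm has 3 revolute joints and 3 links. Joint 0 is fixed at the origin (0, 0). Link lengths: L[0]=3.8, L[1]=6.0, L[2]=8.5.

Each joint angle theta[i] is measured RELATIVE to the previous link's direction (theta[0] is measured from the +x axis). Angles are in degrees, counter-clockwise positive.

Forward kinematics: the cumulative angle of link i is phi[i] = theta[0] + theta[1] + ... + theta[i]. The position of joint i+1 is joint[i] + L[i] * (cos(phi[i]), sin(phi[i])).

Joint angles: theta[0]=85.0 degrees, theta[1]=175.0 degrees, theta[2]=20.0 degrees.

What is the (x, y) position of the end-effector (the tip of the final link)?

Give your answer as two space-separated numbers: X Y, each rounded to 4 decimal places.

joint[0] = (0.0000, 0.0000)  (base)
link 0: phi[0] = 85 = 85 deg
  cos(85 deg) = 0.0872, sin(85 deg) = 0.9962
  joint[1] = (0.0000, 0.0000) + 3.8 * (0.0872, 0.9962) = (0.0000 + 0.3312, 0.0000 + 3.7855) = (0.3312, 3.7855)
link 1: phi[1] = 85 + 175 = 260 deg
  cos(260 deg) = -0.1736, sin(260 deg) = -0.9848
  joint[2] = (0.3312, 3.7855) + 6 * (-0.1736, -0.9848) = (0.3312 + -1.0419, 3.7855 + -5.9088) = (-0.7107, -2.1233)
link 2: phi[2] = 85 + 175 + 20 = 280 deg
  cos(280 deg) = 0.1736, sin(280 deg) = -0.9848
  joint[3] = (-0.7107, -2.1233) + 8.5 * (0.1736, -0.9848) = (-0.7107 + 1.4760, -2.1233 + -8.3709) = (0.7653, -10.4942)
End effector: (0.7653, -10.4942)

Answer: 0.7653 -10.4942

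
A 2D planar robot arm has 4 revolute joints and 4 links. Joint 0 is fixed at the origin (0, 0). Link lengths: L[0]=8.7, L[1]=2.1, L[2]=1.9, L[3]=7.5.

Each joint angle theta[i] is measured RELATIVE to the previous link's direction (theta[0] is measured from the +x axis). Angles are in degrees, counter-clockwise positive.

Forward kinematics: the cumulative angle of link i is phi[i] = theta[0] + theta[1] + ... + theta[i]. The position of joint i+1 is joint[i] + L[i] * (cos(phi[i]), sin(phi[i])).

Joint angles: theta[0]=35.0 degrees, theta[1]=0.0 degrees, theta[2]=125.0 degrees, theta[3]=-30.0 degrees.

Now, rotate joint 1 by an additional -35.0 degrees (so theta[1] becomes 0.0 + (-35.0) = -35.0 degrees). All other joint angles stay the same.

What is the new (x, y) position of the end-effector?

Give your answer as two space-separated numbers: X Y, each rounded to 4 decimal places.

Answer: 7.4832 14.0180

Derivation:
joint[0] = (0.0000, 0.0000)  (base)
link 0: phi[0] = 35 = 35 deg
  cos(35 deg) = 0.8192, sin(35 deg) = 0.5736
  joint[1] = (0.0000, 0.0000) + 8.7 * (0.8192, 0.5736) = (0.0000 + 7.1266, 0.0000 + 4.9901) = (7.1266, 4.9901)
link 1: phi[1] = 35 + -35 = 0 deg
  cos(0 deg) = 1.0000, sin(0 deg) = 0.0000
  joint[2] = (7.1266, 4.9901) + 2.1 * (1.0000, 0.0000) = (7.1266 + 2.1000, 4.9901 + 0.0000) = (9.2266, 4.9901)
link 2: phi[2] = 35 + -35 + 125 = 125 deg
  cos(125 deg) = -0.5736, sin(125 deg) = 0.8192
  joint[3] = (9.2266, 4.9901) + 1.9 * (-0.5736, 0.8192) = (9.2266 + -1.0898, 4.9901 + 1.5564) = (8.1368, 6.5465)
link 3: phi[3] = 35 + -35 + 125 + -30 = 95 deg
  cos(95 deg) = -0.0872, sin(95 deg) = 0.9962
  joint[4] = (8.1368, 6.5465) + 7.5 * (-0.0872, 0.9962) = (8.1368 + -0.6537, 6.5465 + 7.4715) = (7.4832, 14.0180)
End effector: (7.4832, 14.0180)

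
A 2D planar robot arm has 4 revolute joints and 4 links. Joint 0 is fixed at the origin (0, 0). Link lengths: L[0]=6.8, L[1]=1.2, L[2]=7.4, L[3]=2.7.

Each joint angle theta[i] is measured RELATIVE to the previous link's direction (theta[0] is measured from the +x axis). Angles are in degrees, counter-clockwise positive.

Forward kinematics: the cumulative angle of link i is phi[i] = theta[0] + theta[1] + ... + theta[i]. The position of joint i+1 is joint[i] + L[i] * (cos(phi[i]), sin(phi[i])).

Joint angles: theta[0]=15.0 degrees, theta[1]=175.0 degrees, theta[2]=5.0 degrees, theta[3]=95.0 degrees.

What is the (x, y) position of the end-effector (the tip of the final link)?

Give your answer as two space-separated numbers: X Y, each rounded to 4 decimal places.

Answer: -0.8379 -2.9008

Derivation:
joint[0] = (0.0000, 0.0000)  (base)
link 0: phi[0] = 15 = 15 deg
  cos(15 deg) = 0.9659, sin(15 deg) = 0.2588
  joint[1] = (0.0000, 0.0000) + 6.8 * (0.9659, 0.2588) = (0.0000 + 6.5683, 0.0000 + 1.7600) = (6.5683, 1.7600)
link 1: phi[1] = 15 + 175 = 190 deg
  cos(190 deg) = -0.9848, sin(190 deg) = -0.1736
  joint[2] = (6.5683, 1.7600) + 1.2 * (-0.9848, -0.1736) = (6.5683 + -1.1818, 1.7600 + -0.2084) = (5.3865, 1.5516)
link 2: phi[2] = 15 + 175 + 5 = 195 deg
  cos(195 deg) = -0.9659, sin(195 deg) = -0.2588
  joint[3] = (5.3865, 1.5516) + 7.4 * (-0.9659, -0.2588) = (5.3865 + -7.1479, 1.5516 + -1.9153) = (-1.7613, -0.3637)
link 3: phi[3] = 15 + 175 + 5 + 95 = 290 deg
  cos(290 deg) = 0.3420, sin(290 deg) = -0.9397
  joint[4] = (-1.7613, -0.3637) + 2.7 * (0.3420, -0.9397) = (-1.7613 + 0.9235, -0.3637 + -2.5372) = (-0.8379, -2.9008)
End effector: (-0.8379, -2.9008)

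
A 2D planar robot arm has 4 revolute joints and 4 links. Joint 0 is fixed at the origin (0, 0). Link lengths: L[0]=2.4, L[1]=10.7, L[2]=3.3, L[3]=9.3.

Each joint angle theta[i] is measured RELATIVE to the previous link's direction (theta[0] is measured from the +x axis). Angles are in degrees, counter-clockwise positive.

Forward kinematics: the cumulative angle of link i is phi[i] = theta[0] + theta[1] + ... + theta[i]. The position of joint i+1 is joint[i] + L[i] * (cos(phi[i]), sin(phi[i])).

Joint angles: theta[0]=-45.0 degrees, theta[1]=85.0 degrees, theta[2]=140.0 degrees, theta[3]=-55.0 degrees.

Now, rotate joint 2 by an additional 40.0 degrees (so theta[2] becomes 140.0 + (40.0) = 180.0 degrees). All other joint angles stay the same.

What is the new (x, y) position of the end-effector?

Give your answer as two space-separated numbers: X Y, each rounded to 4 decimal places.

Answer: -1.6173 5.4666

Derivation:
joint[0] = (0.0000, 0.0000)  (base)
link 0: phi[0] = -45 = -45 deg
  cos(-45 deg) = 0.7071, sin(-45 deg) = -0.7071
  joint[1] = (0.0000, 0.0000) + 2.4 * (0.7071, -0.7071) = (0.0000 + 1.6971, 0.0000 + -1.6971) = (1.6971, -1.6971)
link 1: phi[1] = -45 + 85 = 40 deg
  cos(40 deg) = 0.7660, sin(40 deg) = 0.6428
  joint[2] = (1.6971, -1.6971) + 10.7 * (0.7660, 0.6428) = (1.6971 + 8.1967, -1.6971 + 6.8778) = (9.8937, 5.1808)
link 2: phi[2] = -45 + 85 + 180 = 220 deg
  cos(220 deg) = -0.7660, sin(220 deg) = -0.6428
  joint[3] = (9.8937, 5.1808) + 3.3 * (-0.7660, -0.6428) = (9.8937 + -2.5279, 5.1808 + -2.1212) = (7.3658, 3.0596)
link 3: phi[3] = -45 + 85 + 180 + -55 = 165 deg
  cos(165 deg) = -0.9659, sin(165 deg) = 0.2588
  joint[4] = (7.3658, 3.0596) + 9.3 * (-0.9659, 0.2588) = (7.3658 + -8.9831, 3.0596 + 2.4070) = (-1.6173, 5.4666)
End effector: (-1.6173, 5.4666)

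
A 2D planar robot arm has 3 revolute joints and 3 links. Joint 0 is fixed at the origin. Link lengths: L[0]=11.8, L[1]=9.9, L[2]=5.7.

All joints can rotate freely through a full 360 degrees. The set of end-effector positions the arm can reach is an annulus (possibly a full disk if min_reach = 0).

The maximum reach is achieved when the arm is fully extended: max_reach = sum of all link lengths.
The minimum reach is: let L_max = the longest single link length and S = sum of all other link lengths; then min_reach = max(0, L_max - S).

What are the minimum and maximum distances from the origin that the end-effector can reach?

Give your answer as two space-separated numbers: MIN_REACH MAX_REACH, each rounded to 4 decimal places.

Link lengths: [11.8, 9.9, 5.7]
max_reach = 11.8 + 9.9 + 5.7 = 27.4
L_max = max([11.8, 9.9, 5.7]) = 11.8
S (sum of others) = 27.4 - 11.8 = 15.6
min_reach = max(0, 11.8 - 15.6) = max(0, -3.8) = 0

Answer: 0.0000 27.4000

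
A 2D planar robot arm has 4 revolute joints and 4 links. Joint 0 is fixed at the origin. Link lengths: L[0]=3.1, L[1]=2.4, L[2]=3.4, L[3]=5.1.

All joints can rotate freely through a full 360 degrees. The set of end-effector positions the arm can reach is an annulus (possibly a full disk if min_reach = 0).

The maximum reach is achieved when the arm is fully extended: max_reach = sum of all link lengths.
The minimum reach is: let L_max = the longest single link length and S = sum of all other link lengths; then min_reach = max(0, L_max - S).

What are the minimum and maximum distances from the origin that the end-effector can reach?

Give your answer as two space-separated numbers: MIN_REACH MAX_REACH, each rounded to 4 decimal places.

Link lengths: [3.1, 2.4, 3.4, 5.1]
max_reach = 3.1 + 2.4 + 3.4 + 5.1 = 14
L_max = max([3.1, 2.4, 3.4, 5.1]) = 5.1
S (sum of others) = 14 - 5.1 = 8.9
min_reach = max(0, 5.1 - 8.9) = max(0, -3.8) = 0

Answer: 0.0000 14.0000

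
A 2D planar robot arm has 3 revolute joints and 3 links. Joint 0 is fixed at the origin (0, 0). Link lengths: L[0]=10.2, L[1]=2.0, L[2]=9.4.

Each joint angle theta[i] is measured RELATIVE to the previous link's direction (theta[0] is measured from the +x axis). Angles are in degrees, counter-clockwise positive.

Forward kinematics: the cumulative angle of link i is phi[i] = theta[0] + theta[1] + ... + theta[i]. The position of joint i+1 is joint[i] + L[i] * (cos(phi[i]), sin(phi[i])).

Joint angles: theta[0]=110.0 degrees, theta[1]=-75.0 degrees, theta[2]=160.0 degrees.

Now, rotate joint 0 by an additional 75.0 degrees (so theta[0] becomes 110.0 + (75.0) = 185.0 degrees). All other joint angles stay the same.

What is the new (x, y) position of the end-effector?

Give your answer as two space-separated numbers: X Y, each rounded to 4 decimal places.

Answer: -10.8452 -8.4096

Derivation:
joint[0] = (0.0000, 0.0000)  (base)
link 0: phi[0] = 185 = 185 deg
  cos(185 deg) = -0.9962, sin(185 deg) = -0.0872
  joint[1] = (0.0000, 0.0000) + 10.2 * (-0.9962, -0.0872) = (0.0000 + -10.1612, 0.0000 + -0.8890) = (-10.1612, -0.8890)
link 1: phi[1] = 185 + -75 = 110 deg
  cos(110 deg) = -0.3420, sin(110 deg) = 0.9397
  joint[2] = (-10.1612, -0.8890) + 2 * (-0.3420, 0.9397) = (-10.1612 + -0.6840, -0.8890 + 1.8794) = (-10.8452, 0.9904)
link 2: phi[2] = 185 + -75 + 160 = 270 deg
  cos(270 deg) = -0.0000, sin(270 deg) = -1.0000
  joint[3] = (-10.8452, 0.9904) + 9.4 * (-0.0000, -1.0000) = (-10.8452 + -0.0000, 0.9904 + -9.4000) = (-10.8452, -8.4096)
End effector: (-10.8452, -8.4096)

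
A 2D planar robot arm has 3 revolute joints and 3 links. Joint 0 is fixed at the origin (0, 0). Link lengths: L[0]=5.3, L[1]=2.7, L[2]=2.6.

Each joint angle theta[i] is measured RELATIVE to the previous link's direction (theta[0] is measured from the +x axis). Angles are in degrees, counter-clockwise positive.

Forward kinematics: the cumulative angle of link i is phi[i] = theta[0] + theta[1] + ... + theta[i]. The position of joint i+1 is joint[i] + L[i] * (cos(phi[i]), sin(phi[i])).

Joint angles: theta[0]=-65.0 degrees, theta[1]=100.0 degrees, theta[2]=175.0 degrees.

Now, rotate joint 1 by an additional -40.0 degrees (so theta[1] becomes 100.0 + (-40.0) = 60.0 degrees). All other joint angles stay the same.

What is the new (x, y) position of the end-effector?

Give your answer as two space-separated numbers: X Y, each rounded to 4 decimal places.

joint[0] = (0.0000, 0.0000)  (base)
link 0: phi[0] = -65 = -65 deg
  cos(-65 deg) = 0.4226, sin(-65 deg) = -0.9063
  joint[1] = (0.0000, 0.0000) + 5.3 * (0.4226, -0.9063) = (0.0000 + 2.2399, 0.0000 + -4.8034) = (2.2399, -4.8034)
link 1: phi[1] = -65 + 60 = -5 deg
  cos(-5 deg) = 0.9962, sin(-5 deg) = -0.0872
  joint[2] = (2.2399, -4.8034) + 2.7 * (0.9962, -0.0872) = (2.2399 + 2.6897, -4.8034 + -0.2353) = (4.9296, -5.0388)
link 2: phi[2] = -65 + 60 + 175 = 170 deg
  cos(170 deg) = -0.9848, sin(170 deg) = 0.1736
  joint[3] = (4.9296, -5.0388) + 2.6 * (-0.9848, 0.1736) = (4.9296 + -2.5605, -5.0388 + 0.4515) = (2.3691, -4.5873)
End effector: (2.3691, -4.5873)

Answer: 2.3691 -4.5873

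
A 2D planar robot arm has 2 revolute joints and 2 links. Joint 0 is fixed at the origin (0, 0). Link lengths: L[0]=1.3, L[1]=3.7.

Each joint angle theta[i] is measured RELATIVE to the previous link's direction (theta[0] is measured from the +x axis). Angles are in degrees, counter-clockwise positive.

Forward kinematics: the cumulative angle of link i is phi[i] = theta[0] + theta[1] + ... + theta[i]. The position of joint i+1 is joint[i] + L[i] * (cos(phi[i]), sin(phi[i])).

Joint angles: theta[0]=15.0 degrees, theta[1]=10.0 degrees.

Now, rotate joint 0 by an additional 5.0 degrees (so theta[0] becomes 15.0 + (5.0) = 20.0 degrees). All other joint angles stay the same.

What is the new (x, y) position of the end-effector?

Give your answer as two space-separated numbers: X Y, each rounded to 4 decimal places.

Answer: 4.4259 2.2946

Derivation:
joint[0] = (0.0000, 0.0000)  (base)
link 0: phi[0] = 20 = 20 deg
  cos(20 deg) = 0.9397, sin(20 deg) = 0.3420
  joint[1] = (0.0000, 0.0000) + 1.3 * (0.9397, 0.3420) = (0.0000 + 1.2216, 0.0000 + 0.4446) = (1.2216, 0.4446)
link 1: phi[1] = 20 + 10 = 30 deg
  cos(30 deg) = 0.8660, sin(30 deg) = 0.5000
  joint[2] = (1.2216, 0.4446) + 3.7 * (0.8660, 0.5000) = (1.2216 + 3.2043, 0.4446 + 1.8500) = (4.4259, 2.2946)
End effector: (4.4259, 2.2946)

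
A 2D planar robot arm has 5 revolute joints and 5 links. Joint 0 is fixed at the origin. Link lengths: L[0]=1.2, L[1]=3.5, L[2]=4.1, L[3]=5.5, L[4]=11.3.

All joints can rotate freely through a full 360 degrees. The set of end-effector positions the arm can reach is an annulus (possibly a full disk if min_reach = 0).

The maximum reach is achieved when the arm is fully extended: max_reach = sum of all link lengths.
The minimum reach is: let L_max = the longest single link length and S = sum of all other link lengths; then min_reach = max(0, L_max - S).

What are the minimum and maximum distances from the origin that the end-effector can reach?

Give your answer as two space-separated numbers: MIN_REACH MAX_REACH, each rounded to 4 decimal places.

Link lengths: [1.2, 3.5, 4.1, 5.5, 11.3]
max_reach = 1.2 + 3.5 + 4.1 + 5.5 + 11.3 = 25.6
L_max = max([1.2, 3.5, 4.1, 5.5, 11.3]) = 11.3
S (sum of others) = 25.6 - 11.3 = 14.3
min_reach = max(0, 11.3 - 14.3) = max(0, -3) = 0

Answer: 0.0000 25.6000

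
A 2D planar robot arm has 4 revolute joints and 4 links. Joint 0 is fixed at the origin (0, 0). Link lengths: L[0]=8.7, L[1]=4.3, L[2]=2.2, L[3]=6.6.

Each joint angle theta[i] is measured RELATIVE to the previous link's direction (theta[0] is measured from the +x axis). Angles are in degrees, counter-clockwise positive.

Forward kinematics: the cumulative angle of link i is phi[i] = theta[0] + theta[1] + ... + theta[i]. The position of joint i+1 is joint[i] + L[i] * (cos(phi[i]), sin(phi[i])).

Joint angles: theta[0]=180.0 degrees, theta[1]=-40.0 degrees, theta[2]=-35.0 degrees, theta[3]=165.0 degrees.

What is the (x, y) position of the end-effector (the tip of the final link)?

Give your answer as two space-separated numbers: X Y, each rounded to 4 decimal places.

joint[0] = (0.0000, 0.0000)  (base)
link 0: phi[0] = 180 = 180 deg
  cos(180 deg) = -1.0000, sin(180 deg) = 0.0000
  joint[1] = (0.0000, 0.0000) + 8.7 * (-1.0000, 0.0000) = (0.0000 + -8.7000, 0.0000 + 0.0000) = (-8.7000, 0.0000)
link 1: phi[1] = 180 + -40 = 140 deg
  cos(140 deg) = -0.7660, sin(140 deg) = 0.6428
  joint[2] = (-8.7000, 0.0000) + 4.3 * (-0.7660, 0.6428) = (-8.7000 + -3.2940, 0.0000 + 2.7640) = (-11.9940, 2.7640)
link 2: phi[2] = 180 + -40 + -35 = 105 deg
  cos(105 deg) = -0.2588, sin(105 deg) = 0.9659
  joint[3] = (-11.9940, 2.7640) + 2.2 * (-0.2588, 0.9659) = (-11.9940 + -0.5694, 2.7640 + 2.1250) = (-12.5634, 4.8890)
link 3: phi[3] = 180 + -40 + -35 + 165 = 270 deg
  cos(270 deg) = -0.0000, sin(270 deg) = -1.0000
  joint[4] = (-12.5634, 4.8890) + 6.6 * (-0.0000, -1.0000) = (-12.5634 + -0.0000, 4.8890 + -6.6000) = (-12.5634, -1.7110)
End effector: (-12.5634, -1.7110)

Answer: -12.5634 -1.7110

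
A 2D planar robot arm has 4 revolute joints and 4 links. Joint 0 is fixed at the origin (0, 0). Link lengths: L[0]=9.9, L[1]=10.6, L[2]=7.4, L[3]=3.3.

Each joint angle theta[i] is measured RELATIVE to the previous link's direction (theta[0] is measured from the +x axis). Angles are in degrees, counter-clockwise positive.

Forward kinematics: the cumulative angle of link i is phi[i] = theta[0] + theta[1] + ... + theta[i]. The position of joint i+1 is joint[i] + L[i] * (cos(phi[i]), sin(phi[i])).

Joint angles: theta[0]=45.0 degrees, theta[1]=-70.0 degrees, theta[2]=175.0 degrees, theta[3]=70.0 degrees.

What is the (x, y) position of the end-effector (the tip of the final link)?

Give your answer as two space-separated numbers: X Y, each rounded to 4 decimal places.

joint[0] = (0.0000, 0.0000)  (base)
link 0: phi[0] = 45 = 45 deg
  cos(45 deg) = 0.7071, sin(45 deg) = 0.7071
  joint[1] = (0.0000, 0.0000) + 9.9 * (0.7071, 0.7071) = (0.0000 + 7.0004, 0.0000 + 7.0004) = (7.0004, 7.0004)
link 1: phi[1] = 45 + -70 = -25 deg
  cos(-25 deg) = 0.9063, sin(-25 deg) = -0.4226
  joint[2] = (7.0004, 7.0004) + 10.6 * (0.9063, -0.4226) = (7.0004 + 9.6069, 7.0004 + -4.4798) = (16.6072, 2.5206)
link 2: phi[2] = 45 + -70 + 175 = 150 deg
  cos(150 deg) = -0.8660, sin(150 deg) = 0.5000
  joint[3] = (16.6072, 2.5206) + 7.4 * (-0.8660, 0.5000) = (16.6072 + -6.4086, 2.5206 + 3.7000) = (10.1986, 6.2206)
link 3: phi[3] = 45 + -70 + 175 + 70 = 220 deg
  cos(220 deg) = -0.7660, sin(220 deg) = -0.6428
  joint[4] = (10.1986, 6.2206) + 3.3 * (-0.7660, -0.6428) = (10.1986 + -2.5279, 6.2206 + -2.1212) = (7.6707, 4.0994)
End effector: (7.6707, 4.0994)

Answer: 7.6707 4.0994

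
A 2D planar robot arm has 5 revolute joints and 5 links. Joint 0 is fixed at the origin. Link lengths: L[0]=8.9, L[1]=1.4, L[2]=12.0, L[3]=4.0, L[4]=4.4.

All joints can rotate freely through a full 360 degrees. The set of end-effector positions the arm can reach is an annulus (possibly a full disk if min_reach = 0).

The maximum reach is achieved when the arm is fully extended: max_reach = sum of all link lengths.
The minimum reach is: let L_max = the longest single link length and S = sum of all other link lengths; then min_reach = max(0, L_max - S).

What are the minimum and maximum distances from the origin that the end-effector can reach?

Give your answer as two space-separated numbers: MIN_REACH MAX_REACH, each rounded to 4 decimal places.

Link lengths: [8.9, 1.4, 12.0, 4.0, 4.4]
max_reach = 8.9 + 1.4 + 12 + 4 + 4.4 = 30.7
L_max = max([8.9, 1.4, 12.0, 4.0, 4.4]) = 12
S (sum of others) = 30.7 - 12 = 18.7
min_reach = max(0, 12 - 18.7) = max(0, -6.7) = 0

Answer: 0.0000 30.7000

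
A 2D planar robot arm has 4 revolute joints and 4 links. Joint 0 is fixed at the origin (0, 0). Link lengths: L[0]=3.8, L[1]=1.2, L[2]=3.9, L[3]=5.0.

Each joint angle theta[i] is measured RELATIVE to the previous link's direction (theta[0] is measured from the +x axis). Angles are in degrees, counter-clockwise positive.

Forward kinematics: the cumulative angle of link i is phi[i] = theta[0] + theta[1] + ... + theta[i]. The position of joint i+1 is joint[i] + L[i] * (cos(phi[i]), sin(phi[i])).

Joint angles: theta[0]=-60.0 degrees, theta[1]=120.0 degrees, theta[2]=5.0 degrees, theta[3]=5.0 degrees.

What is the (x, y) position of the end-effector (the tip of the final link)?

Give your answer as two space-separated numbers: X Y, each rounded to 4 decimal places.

joint[0] = (0.0000, 0.0000)  (base)
link 0: phi[0] = -60 = -60 deg
  cos(-60 deg) = 0.5000, sin(-60 deg) = -0.8660
  joint[1] = (0.0000, 0.0000) + 3.8 * (0.5000, -0.8660) = (0.0000 + 1.9000, 0.0000 + -3.2909) = (1.9000, -3.2909)
link 1: phi[1] = -60 + 120 = 60 deg
  cos(60 deg) = 0.5000, sin(60 deg) = 0.8660
  joint[2] = (1.9000, -3.2909) + 1.2 * (0.5000, 0.8660) = (1.9000 + 0.6000, -3.2909 + 1.0392) = (2.5000, -2.2517)
link 2: phi[2] = -60 + 120 + 5 = 65 deg
  cos(65 deg) = 0.4226, sin(65 deg) = 0.9063
  joint[3] = (2.5000, -2.2517) + 3.9 * (0.4226, 0.9063) = (2.5000 + 1.6482, -2.2517 + 3.5346) = (4.1482, 1.2829)
link 3: phi[3] = -60 + 120 + 5 + 5 = 70 deg
  cos(70 deg) = 0.3420, sin(70 deg) = 0.9397
  joint[4] = (4.1482, 1.2829) + 5 * (0.3420, 0.9397) = (4.1482 + 1.7101, 1.2829 + 4.6985) = (5.8583, 5.9814)
End effector: (5.8583, 5.9814)

Answer: 5.8583 5.9814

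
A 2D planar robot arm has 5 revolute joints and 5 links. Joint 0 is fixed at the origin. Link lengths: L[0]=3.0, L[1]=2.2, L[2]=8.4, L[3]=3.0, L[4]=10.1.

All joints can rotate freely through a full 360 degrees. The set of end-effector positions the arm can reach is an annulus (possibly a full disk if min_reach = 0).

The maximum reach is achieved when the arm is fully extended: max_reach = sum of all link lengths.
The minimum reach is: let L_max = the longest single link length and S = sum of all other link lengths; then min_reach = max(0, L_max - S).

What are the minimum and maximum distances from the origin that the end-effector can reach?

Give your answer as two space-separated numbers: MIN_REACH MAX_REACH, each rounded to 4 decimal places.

Link lengths: [3.0, 2.2, 8.4, 3.0, 10.1]
max_reach = 3 + 2.2 + 8.4 + 3 + 10.1 = 26.7
L_max = max([3.0, 2.2, 8.4, 3.0, 10.1]) = 10.1
S (sum of others) = 26.7 - 10.1 = 16.6
min_reach = max(0, 10.1 - 16.6) = max(0, -6.5) = 0

Answer: 0.0000 26.7000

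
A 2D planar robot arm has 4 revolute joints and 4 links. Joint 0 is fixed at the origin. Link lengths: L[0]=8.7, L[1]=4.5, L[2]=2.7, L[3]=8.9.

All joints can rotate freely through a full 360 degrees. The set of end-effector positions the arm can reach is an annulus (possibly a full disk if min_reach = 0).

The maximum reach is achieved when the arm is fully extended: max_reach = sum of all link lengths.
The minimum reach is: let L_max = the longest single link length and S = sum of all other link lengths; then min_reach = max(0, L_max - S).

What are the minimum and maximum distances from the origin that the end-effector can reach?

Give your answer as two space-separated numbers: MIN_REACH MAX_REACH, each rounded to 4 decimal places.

Link lengths: [8.7, 4.5, 2.7, 8.9]
max_reach = 8.7 + 4.5 + 2.7 + 8.9 = 24.8
L_max = max([8.7, 4.5, 2.7, 8.9]) = 8.9
S (sum of others) = 24.8 - 8.9 = 15.9
min_reach = max(0, 8.9 - 15.9) = max(0, -7) = 0

Answer: 0.0000 24.8000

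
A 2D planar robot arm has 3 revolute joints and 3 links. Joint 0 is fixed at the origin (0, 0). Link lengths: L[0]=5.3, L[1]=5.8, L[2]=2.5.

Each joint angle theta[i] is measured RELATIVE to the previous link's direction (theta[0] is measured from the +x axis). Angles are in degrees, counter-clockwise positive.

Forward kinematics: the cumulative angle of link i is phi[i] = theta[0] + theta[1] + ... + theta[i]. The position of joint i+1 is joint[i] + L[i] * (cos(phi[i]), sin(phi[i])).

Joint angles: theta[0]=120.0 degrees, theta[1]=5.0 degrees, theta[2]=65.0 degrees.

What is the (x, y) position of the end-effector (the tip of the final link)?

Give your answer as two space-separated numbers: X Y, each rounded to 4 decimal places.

Answer: -8.4388 8.9069

Derivation:
joint[0] = (0.0000, 0.0000)  (base)
link 0: phi[0] = 120 = 120 deg
  cos(120 deg) = -0.5000, sin(120 deg) = 0.8660
  joint[1] = (0.0000, 0.0000) + 5.3 * (-0.5000, 0.8660) = (0.0000 + -2.6500, 0.0000 + 4.5899) = (-2.6500, 4.5899)
link 1: phi[1] = 120 + 5 = 125 deg
  cos(125 deg) = -0.5736, sin(125 deg) = 0.8192
  joint[2] = (-2.6500, 4.5899) + 5.8 * (-0.5736, 0.8192) = (-2.6500 + -3.3267, 4.5899 + 4.7511) = (-5.9767, 9.3410)
link 2: phi[2] = 120 + 5 + 65 = 190 deg
  cos(190 deg) = -0.9848, sin(190 deg) = -0.1736
  joint[3] = (-5.9767, 9.3410) + 2.5 * (-0.9848, -0.1736) = (-5.9767 + -2.4620, 9.3410 + -0.4341) = (-8.4388, 8.9069)
End effector: (-8.4388, 8.9069)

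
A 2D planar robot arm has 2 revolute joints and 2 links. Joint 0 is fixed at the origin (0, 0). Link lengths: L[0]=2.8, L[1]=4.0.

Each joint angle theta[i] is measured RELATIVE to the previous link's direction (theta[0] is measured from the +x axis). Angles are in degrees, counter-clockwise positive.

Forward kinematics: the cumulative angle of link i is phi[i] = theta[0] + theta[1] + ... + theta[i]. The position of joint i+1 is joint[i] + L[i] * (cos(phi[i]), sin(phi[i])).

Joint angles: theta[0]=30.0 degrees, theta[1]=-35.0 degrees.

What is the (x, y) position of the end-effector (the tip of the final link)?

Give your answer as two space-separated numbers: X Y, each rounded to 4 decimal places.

joint[0] = (0.0000, 0.0000)  (base)
link 0: phi[0] = 30 = 30 deg
  cos(30 deg) = 0.8660, sin(30 deg) = 0.5000
  joint[1] = (0.0000, 0.0000) + 2.8 * (0.8660, 0.5000) = (0.0000 + 2.4249, 0.0000 + 1.4000) = (2.4249, 1.4000)
link 1: phi[1] = 30 + -35 = -5 deg
  cos(-5 deg) = 0.9962, sin(-5 deg) = -0.0872
  joint[2] = (2.4249, 1.4000) + 4 * (0.9962, -0.0872) = (2.4249 + 3.9848, 1.4000 + -0.3486) = (6.4096, 1.0514)
End effector: (6.4096, 1.0514)

Answer: 6.4096 1.0514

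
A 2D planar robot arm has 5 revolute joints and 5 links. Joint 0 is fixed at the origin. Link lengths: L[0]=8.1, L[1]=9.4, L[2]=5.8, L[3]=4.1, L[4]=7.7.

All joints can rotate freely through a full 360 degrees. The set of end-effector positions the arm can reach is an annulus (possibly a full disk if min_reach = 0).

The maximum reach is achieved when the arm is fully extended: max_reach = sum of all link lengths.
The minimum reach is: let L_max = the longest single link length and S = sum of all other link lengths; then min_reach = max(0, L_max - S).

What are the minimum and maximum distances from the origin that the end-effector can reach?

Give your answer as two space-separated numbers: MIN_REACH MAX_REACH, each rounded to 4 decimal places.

Answer: 0.0000 35.1000

Derivation:
Link lengths: [8.1, 9.4, 5.8, 4.1, 7.7]
max_reach = 8.1 + 9.4 + 5.8 + 4.1 + 7.7 = 35.1
L_max = max([8.1, 9.4, 5.8, 4.1, 7.7]) = 9.4
S (sum of others) = 35.1 - 9.4 = 25.7
min_reach = max(0, 9.4 - 25.7) = max(0, -16.3) = 0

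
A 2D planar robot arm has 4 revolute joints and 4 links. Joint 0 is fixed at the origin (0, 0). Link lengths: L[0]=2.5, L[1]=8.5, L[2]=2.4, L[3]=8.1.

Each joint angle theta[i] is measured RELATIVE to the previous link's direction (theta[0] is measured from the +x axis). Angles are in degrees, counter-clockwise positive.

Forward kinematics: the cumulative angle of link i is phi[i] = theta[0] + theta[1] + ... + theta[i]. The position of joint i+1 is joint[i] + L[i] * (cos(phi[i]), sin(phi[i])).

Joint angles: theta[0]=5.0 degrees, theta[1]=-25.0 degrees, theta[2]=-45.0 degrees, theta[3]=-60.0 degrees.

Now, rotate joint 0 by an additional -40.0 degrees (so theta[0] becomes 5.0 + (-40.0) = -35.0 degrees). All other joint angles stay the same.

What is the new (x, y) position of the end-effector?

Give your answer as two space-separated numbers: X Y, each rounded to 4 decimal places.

joint[0] = (0.0000, 0.0000)  (base)
link 0: phi[0] = -35 = -35 deg
  cos(-35 deg) = 0.8192, sin(-35 deg) = -0.5736
  joint[1] = (0.0000, 0.0000) + 2.5 * (0.8192, -0.5736) = (0.0000 + 2.0479, 0.0000 + -1.4339) = (2.0479, -1.4339)
link 1: phi[1] = -35 + -25 = -60 deg
  cos(-60 deg) = 0.5000, sin(-60 deg) = -0.8660
  joint[2] = (2.0479, -1.4339) + 8.5 * (0.5000, -0.8660) = (2.0479 + 4.2500, -1.4339 + -7.3612) = (6.2979, -8.7952)
link 2: phi[2] = -35 + -25 + -45 = -105 deg
  cos(-105 deg) = -0.2588, sin(-105 deg) = -0.9659
  joint[3] = (6.2979, -8.7952) + 2.4 * (-0.2588, -0.9659) = (6.2979 + -0.6212, -8.7952 + -2.3182) = (5.6767, -11.1134)
link 3: phi[3] = -35 + -25 + -45 + -60 = -165 deg
  cos(-165 deg) = -0.9659, sin(-165 deg) = -0.2588
  joint[4] = (5.6767, -11.1134) + 8.1 * (-0.9659, -0.2588) = (5.6767 + -7.8240, -11.1134 + -2.0964) = (-2.1473, -13.2098)
End effector: (-2.1473, -13.2098)

Answer: -2.1473 -13.2098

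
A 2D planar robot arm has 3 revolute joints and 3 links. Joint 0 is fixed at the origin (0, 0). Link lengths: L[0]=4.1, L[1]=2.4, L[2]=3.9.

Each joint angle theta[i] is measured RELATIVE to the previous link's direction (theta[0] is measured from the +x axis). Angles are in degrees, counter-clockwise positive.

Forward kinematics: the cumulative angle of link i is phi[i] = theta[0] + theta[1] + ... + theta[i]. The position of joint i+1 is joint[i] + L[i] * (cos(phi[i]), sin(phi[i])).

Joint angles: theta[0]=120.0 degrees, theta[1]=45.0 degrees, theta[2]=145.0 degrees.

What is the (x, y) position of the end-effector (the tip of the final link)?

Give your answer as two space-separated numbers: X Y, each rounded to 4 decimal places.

joint[0] = (0.0000, 0.0000)  (base)
link 0: phi[0] = 120 = 120 deg
  cos(120 deg) = -0.5000, sin(120 deg) = 0.8660
  joint[1] = (0.0000, 0.0000) + 4.1 * (-0.5000, 0.8660) = (0.0000 + -2.0500, 0.0000 + 3.5507) = (-2.0500, 3.5507)
link 1: phi[1] = 120 + 45 = 165 deg
  cos(165 deg) = -0.9659, sin(165 deg) = 0.2588
  joint[2] = (-2.0500, 3.5507) + 2.4 * (-0.9659, 0.2588) = (-2.0500 + -2.3182, 3.5507 + 0.6212) = (-4.3682, 4.1719)
link 2: phi[2] = 120 + 45 + 145 = 310 deg
  cos(310 deg) = 0.6428, sin(310 deg) = -0.7660
  joint[3] = (-4.3682, 4.1719) + 3.9 * (0.6428, -0.7660) = (-4.3682 + 2.5069, 4.1719 + -2.9876) = (-1.8614, 1.1843)
End effector: (-1.8614, 1.1843)

Answer: -1.8614 1.1843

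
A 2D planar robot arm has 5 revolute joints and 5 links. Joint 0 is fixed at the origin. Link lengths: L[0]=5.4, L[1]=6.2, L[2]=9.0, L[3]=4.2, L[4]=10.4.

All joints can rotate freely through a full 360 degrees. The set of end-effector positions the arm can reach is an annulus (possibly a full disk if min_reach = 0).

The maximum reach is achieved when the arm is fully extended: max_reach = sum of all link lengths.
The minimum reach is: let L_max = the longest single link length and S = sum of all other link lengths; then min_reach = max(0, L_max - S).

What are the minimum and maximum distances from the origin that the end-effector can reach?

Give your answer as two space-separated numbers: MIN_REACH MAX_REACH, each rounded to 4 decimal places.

Answer: 0.0000 35.2000

Derivation:
Link lengths: [5.4, 6.2, 9.0, 4.2, 10.4]
max_reach = 5.4 + 6.2 + 9 + 4.2 + 10.4 = 35.2
L_max = max([5.4, 6.2, 9.0, 4.2, 10.4]) = 10.4
S (sum of others) = 35.2 - 10.4 = 24.8
min_reach = max(0, 10.4 - 24.8) = max(0, -14.4) = 0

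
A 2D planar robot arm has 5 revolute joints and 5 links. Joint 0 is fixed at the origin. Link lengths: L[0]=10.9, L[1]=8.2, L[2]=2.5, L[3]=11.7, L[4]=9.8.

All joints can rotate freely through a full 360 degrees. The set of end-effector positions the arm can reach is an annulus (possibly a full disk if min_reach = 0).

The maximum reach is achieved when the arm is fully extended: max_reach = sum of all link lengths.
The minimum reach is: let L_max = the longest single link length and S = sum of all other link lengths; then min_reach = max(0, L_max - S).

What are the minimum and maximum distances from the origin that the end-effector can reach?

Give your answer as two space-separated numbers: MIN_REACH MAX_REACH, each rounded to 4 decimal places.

Link lengths: [10.9, 8.2, 2.5, 11.7, 9.8]
max_reach = 10.9 + 8.2 + 2.5 + 11.7 + 9.8 = 43.1
L_max = max([10.9, 8.2, 2.5, 11.7, 9.8]) = 11.7
S (sum of others) = 43.1 - 11.7 = 31.4
min_reach = max(0, 11.7 - 31.4) = max(0, -19.7) = 0

Answer: 0.0000 43.1000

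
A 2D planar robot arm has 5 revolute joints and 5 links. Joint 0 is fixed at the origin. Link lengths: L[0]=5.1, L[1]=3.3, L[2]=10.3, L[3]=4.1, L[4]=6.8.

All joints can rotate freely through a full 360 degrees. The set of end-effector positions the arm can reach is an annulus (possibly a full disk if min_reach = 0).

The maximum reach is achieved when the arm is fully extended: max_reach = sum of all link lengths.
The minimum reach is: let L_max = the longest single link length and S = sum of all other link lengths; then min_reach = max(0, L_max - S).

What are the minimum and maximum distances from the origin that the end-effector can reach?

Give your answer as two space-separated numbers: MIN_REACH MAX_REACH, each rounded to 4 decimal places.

Answer: 0.0000 29.6000

Derivation:
Link lengths: [5.1, 3.3, 10.3, 4.1, 6.8]
max_reach = 5.1 + 3.3 + 10.3 + 4.1 + 6.8 = 29.6
L_max = max([5.1, 3.3, 10.3, 4.1, 6.8]) = 10.3
S (sum of others) = 29.6 - 10.3 = 19.3
min_reach = max(0, 10.3 - 19.3) = max(0, -9) = 0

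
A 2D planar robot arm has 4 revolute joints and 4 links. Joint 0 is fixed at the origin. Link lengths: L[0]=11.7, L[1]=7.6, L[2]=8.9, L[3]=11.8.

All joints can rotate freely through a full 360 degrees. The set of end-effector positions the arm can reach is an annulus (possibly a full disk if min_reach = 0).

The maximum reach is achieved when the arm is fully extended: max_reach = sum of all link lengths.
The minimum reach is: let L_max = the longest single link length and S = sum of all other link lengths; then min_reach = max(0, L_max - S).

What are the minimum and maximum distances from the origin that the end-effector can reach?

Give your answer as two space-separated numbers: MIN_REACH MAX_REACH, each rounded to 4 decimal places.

Link lengths: [11.7, 7.6, 8.9, 11.8]
max_reach = 11.7 + 7.6 + 8.9 + 11.8 = 40
L_max = max([11.7, 7.6, 8.9, 11.8]) = 11.8
S (sum of others) = 40 - 11.8 = 28.2
min_reach = max(0, 11.8 - 28.2) = max(0, -16.4) = 0

Answer: 0.0000 40.0000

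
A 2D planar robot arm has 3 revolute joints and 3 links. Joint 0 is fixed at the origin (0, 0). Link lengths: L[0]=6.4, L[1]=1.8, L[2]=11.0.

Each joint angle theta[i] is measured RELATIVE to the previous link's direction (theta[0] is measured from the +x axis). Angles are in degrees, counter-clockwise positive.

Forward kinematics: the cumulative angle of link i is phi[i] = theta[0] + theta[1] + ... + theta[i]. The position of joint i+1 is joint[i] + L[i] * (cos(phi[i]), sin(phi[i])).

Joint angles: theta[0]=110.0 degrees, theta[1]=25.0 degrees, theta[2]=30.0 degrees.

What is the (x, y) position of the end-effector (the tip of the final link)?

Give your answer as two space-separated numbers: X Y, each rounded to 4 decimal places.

Answer: -14.0869 10.1338

Derivation:
joint[0] = (0.0000, 0.0000)  (base)
link 0: phi[0] = 110 = 110 deg
  cos(110 deg) = -0.3420, sin(110 deg) = 0.9397
  joint[1] = (0.0000, 0.0000) + 6.4 * (-0.3420, 0.9397) = (0.0000 + -2.1889, 0.0000 + 6.0140) = (-2.1889, 6.0140)
link 1: phi[1] = 110 + 25 = 135 deg
  cos(135 deg) = -0.7071, sin(135 deg) = 0.7071
  joint[2] = (-2.1889, 6.0140) + 1.8 * (-0.7071, 0.7071) = (-2.1889 + -1.2728, 6.0140 + 1.2728) = (-3.4617, 7.2868)
link 2: phi[2] = 110 + 25 + 30 = 165 deg
  cos(165 deg) = -0.9659, sin(165 deg) = 0.2588
  joint[3] = (-3.4617, 7.2868) + 11 * (-0.9659, 0.2588) = (-3.4617 + -10.6252, 7.2868 + 2.8470) = (-14.0869, 10.1338)
End effector: (-14.0869, 10.1338)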